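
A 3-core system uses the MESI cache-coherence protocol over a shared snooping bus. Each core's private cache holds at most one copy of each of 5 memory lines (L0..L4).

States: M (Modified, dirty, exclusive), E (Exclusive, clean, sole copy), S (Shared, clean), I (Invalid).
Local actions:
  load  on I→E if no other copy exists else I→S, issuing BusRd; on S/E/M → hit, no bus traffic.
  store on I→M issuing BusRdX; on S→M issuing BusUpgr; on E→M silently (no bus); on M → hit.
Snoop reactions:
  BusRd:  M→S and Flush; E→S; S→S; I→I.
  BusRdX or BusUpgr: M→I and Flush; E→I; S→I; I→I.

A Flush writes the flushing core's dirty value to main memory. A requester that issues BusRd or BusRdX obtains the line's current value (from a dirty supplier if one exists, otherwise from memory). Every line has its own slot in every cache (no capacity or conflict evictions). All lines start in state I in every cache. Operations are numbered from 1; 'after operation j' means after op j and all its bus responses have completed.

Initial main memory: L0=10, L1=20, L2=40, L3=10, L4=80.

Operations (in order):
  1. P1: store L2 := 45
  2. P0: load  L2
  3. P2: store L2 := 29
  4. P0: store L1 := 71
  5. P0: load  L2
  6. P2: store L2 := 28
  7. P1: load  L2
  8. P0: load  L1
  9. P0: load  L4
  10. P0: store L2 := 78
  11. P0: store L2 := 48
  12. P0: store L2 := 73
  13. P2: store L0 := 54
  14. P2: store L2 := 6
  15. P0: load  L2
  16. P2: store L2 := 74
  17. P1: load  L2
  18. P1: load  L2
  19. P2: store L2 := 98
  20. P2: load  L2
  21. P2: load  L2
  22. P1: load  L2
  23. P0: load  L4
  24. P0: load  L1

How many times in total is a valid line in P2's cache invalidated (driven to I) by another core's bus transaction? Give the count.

invalidations = 1

[1] P1: store L2 := 45 | P0:I, P1:M(45), P2:I | bus: BusRdX
[2] P0: load  L2 | P0:S(45), P1:S(45), P2:I | bus: BusRd,Flush
[3] P2: store L2 := 29 | P0:I, P1:I, P2:M(29) | bus: BusRdX
[4] P0: store L1 := 71 | P0:M(71), P1:I, P2:I | bus: BusRdX
[5] P0: load  L2 | P0:S(29), P1:I, P2:S(29) | bus: BusRd,Flush
[6] P2: store L2 := 28 | P0:I, P1:I, P2:M(28) | bus: BusUpgr
[7] P1: load  L2 | P0:I, P1:S(28), P2:S(28) | bus: BusRd,Flush
[8] P0: load  L1 | P0:M(71), P1:I, P2:I | bus: none
[9] P0: load  L4 | P0:E(80), P1:I, P2:I | bus: BusRd
[10] P0: store L2 := 78 | P0:M(78), P1:I, P2:I | bus: BusRdX
[11] P0: store L2 := 48 | P0:M(48), P1:I, P2:I | bus: none
[12] P0: store L2 := 73 | P0:M(73), P1:I, P2:I | bus: none
[13] P2: store L0 := 54 | P0:I, P1:I, P2:M(54) | bus: BusRdX
[14] P2: store L2 := 6 | P0:I, P1:I, P2:M(6) | bus: BusRdX,Flush
[15] P0: load  L2 | P0:S(6), P1:I, P2:S(6) | bus: BusRd,Flush
[16] P2: store L2 := 74 | P0:I, P1:I, P2:M(74) | bus: BusUpgr
[17] P1: load  L2 | P0:I, P1:S(74), P2:S(74) | bus: BusRd,Flush
[18] P1: load  L2 | P0:I, P1:S(74), P2:S(74) | bus: none
[19] P2: store L2 := 98 | P0:I, P1:I, P2:M(98) | bus: BusUpgr
[20] P2: load  L2 | P0:I, P1:I, P2:M(98) | bus: none
[21] P2: load  L2 | P0:I, P1:I, P2:M(98) | bus: none
[22] P1: load  L2 | P0:I, P1:S(98), P2:S(98) | bus: BusRd,Flush
[23] P0: load  L4 | P0:E(80), P1:I, P2:I | bus: none
[24] P0: load  L1 | P0:M(71), P1:I, P2:I | bus: none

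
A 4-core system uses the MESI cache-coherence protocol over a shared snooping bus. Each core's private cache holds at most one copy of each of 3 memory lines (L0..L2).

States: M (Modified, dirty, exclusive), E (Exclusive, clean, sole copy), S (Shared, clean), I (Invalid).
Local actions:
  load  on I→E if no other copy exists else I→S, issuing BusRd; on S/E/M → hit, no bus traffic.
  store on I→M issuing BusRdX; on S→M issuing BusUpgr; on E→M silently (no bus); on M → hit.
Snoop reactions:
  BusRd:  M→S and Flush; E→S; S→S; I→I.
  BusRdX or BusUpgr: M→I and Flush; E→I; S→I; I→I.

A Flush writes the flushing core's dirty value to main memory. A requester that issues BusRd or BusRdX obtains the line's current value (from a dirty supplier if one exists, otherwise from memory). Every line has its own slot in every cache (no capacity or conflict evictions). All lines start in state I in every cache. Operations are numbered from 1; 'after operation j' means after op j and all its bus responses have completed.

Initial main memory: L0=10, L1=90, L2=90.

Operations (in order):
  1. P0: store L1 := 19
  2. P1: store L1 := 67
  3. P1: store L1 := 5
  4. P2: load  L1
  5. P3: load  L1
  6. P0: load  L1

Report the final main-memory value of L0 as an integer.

step 1: P0: store L1 := 19  ⟶  MIII  (L1)  txn=BusRdX  M[L1]=90
step 2: P1: store L1 := 67  ⟶  IMII  (L1)  txn=BusRdX+Flush  M[L1]=19
step 3: P1: store L1 := 5  ⟶  IMII  (L1)  txn=∅  M[L1]=19
step 4: P2: load  L1  ⟶  ISSI  (L1)  txn=BusRd+Flush  M[L1]=5
step 5: P3: load  L1  ⟶  ISSS  (L1)  txn=BusRd  M[L1]=5
step 6: P0: load  L1  ⟶  SSSS  (L1)  txn=BusRd  M[L1]=5

memory[L0] = 10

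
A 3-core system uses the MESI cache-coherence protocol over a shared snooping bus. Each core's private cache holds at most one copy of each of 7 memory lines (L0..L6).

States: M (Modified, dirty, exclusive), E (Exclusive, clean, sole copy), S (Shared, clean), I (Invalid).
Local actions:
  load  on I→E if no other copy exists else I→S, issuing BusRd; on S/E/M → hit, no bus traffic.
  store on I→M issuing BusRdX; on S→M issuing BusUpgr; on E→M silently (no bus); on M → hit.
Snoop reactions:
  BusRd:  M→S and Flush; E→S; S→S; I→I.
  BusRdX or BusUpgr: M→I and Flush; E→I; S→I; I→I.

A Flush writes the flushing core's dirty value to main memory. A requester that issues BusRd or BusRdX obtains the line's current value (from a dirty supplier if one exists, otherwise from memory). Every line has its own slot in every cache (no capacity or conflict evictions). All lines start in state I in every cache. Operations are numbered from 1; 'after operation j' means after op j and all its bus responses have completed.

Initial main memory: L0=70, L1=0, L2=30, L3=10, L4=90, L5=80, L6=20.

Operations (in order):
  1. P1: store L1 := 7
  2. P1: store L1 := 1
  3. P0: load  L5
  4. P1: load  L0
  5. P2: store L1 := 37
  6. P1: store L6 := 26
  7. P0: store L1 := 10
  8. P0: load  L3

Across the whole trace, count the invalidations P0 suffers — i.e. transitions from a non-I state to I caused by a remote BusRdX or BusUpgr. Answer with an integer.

[1] P1: store L1 := 7 | P0:I, P1:M(7), P2:I | bus: BusRdX
[2] P1: store L1 := 1 | P0:I, P1:M(1), P2:I | bus: none
[3] P0: load  L5 | P0:E(80), P1:I, P2:I | bus: BusRd
[4] P1: load  L0 | P0:I, P1:E(70), P2:I | bus: BusRd
[5] P2: store L1 := 37 | P0:I, P1:I, P2:M(37) | bus: BusRdX,Flush
[6] P1: store L6 := 26 | P0:I, P1:M(26), P2:I | bus: BusRdX
[7] P0: store L1 := 10 | P0:M(10), P1:I, P2:I | bus: BusRdX,Flush
[8] P0: load  L3 | P0:E(10), P1:I, P2:I | bus: BusRd

invalidations = 0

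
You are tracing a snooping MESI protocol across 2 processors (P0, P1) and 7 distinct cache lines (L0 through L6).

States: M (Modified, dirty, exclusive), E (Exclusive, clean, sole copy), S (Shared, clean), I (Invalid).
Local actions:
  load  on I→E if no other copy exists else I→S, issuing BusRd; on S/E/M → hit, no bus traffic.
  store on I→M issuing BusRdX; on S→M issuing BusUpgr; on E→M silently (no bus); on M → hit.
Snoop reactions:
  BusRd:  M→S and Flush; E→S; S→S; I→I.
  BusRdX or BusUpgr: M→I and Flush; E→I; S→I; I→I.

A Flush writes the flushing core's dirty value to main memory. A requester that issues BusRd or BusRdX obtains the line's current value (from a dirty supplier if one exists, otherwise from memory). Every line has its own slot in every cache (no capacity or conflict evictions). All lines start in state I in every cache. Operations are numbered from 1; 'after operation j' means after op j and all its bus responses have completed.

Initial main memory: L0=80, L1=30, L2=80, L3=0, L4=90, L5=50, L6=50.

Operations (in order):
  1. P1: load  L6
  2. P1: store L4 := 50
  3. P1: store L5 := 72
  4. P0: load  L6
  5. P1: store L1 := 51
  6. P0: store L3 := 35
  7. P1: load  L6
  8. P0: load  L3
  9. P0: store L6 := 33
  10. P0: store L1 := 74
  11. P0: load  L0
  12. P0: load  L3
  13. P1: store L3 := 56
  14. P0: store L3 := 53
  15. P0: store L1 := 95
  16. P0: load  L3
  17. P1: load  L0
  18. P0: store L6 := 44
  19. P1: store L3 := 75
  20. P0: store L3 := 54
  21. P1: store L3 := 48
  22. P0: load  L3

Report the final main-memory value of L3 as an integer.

memory[L3] = 48

step 1: P1: load  L6  ⟶  IE  (L6)  txn=BusRd  M[L6]=50
step 2: P1: store L4 := 50  ⟶  IM  (L4)  txn=BusRdX  M[L4]=90
step 3: P1: store L5 := 72  ⟶  IM  (L5)  txn=BusRdX  M[L5]=50
step 4: P0: load  L6  ⟶  SS  (L6)  txn=BusRd  M[L6]=50
step 5: P1: store L1 := 51  ⟶  IM  (L1)  txn=BusRdX  M[L1]=30
step 6: P0: store L3 := 35  ⟶  MI  (L3)  txn=BusRdX  M[L3]=0
step 7: P1: load  L6  ⟶  SS  (L6)  txn=∅  M[L6]=50
step 8: P0: load  L3  ⟶  MI  (L3)  txn=∅  M[L3]=0
step 9: P0: store L6 := 33  ⟶  MI  (L6)  txn=BusUpgr  M[L6]=50
step 10: P0: store L1 := 74  ⟶  MI  (L1)  txn=BusRdX+Flush  M[L1]=51
step 11: P0: load  L0  ⟶  EI  (L0)  txn=BusRd  M[L0]=80
step 12: P0: load  L3  ⟶  MI  (L3)  txn=∅  M[L3]=0
step 13: P1: store L3 := 56  ⟶  IM  (L3)  txn=BusRdX+Flush  M[L3]=35
step 14: P0: store L3 := 53  ⟶  MI  (L3)  txn=BusRdX+Flush  M[L3]=56
step 15: P0: store L1 := 95  ⟶  MI  (L1)  txn=∅  M[L1]=51
step 16: P0: load  L3  ⟶  MI  (L3)  txn=∅  M[L3]=56
step 17: P1: load  L0  ⟶  SS  (L0)  txn=BusRd  M[L0]=80
step 18: P0: store L6 := 44  ⟶  MI  (L6)  txn=∅  M[L6]=50
step 19: P1: store L3 := 75  ⟶  IM  (L3)  txn=BusRdX+Flush  M[L3]=53
step 20: P0: store L3 := 54  ⟶  MI  (L3)  txn=BusRdX+Flush  M[L3]=75
step 21: P1: store L3 := 48  ⟶  IM  (L3)  txn=BusRdX+Flush  M[L3]=54
step 22: P0: load  L3  ⟶  SS  (L3)  txn=BusRd+Flush  M[L3]=48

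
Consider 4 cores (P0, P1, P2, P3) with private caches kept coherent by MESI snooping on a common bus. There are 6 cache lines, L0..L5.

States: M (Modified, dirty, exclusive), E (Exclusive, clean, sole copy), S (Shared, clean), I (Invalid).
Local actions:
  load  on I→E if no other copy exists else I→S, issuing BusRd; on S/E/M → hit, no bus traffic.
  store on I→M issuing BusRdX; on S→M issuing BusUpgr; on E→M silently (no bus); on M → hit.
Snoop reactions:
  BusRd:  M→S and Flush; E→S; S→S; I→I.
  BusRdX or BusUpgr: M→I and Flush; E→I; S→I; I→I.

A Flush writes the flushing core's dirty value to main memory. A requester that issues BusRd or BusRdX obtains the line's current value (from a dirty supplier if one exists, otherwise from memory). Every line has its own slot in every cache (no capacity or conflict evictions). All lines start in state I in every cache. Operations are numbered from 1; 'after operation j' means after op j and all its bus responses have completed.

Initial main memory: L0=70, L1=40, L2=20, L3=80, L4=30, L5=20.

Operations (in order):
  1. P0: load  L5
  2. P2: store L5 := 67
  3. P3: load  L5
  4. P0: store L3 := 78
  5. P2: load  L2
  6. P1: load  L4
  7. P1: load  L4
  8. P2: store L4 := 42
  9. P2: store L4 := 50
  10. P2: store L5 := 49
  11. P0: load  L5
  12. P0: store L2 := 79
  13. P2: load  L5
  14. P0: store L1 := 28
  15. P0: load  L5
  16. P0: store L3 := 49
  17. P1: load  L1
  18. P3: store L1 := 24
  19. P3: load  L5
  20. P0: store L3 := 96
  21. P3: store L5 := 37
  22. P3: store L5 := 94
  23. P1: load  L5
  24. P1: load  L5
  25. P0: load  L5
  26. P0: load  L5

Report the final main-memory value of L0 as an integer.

[1] P0: load  L5 | P0:E(20), P1:I, P2:I, P3:I | bus: BusRd
[2] P2: store L5 := 67 | P0:I, P1:I, P2:M(67), P3:I | bus: BusRdX
[3] P3: load  L5 | P0:I, P1:I, P2:S(67), P3:S(67) | bus: BusRd,Flush
[4] P0: store L3 := 78 | P0:M(78), P1:I, P2:I, P3:I | bus: BusRdX
[5] P2: load  L2 | P0:I, P1:I, P2:E(20), P3:I | bus: BusRd
[6] P1: load  L4 | P0:I, P1:E(30), P2:I, P3:I | bus: BusRd
[7] P1: load  L4 | P0:I, P1:E(30), P2:I, P3:I | bus: none
[8] P2: store L4 := 42 | P0:I, P1:I, P2:M(42), P3:I | bus: BusRdX
[9] P2: store L4 := 50 | P0:I, P1:I, P2:M(50), P3:I | bus: none
[10] P2: store L5 := 49 | P0:I, P1:I, P2:M(49), P3:I | bus: BusUpgr
[11] P0: load  L5 | P0:S(49), P1:I, P2:S(49), P3:I | bus: BusRd,Flush
[12] P0: store L2 := 79 | P0:M(79), P1:I, P2:I, P3:I | bus: BusRdX
[13] P2: load  L5 | P0:S(49), P1:I, P2:S(49), P3:I | bus: none
[14] P0: store L1 := 28 | P0:M(28), P1:I, P2:I, P3:I | bus: BusRdX
[15] P0: load  L5 | P0:S(49), P1:I, P2:S(49), P3:I | bus: none
[16] P0: store L3 := 49 | P0:M(49), P1:I, P2:I, P3:I | bus: none
[17] P1: load  L1 | P0:S(28), P1:S(28), P2:I, P3:I | bus: BusRd,Flush
[18] P3: store L1 := 24 | P0:I, P1:I, P2:I, P3:M(24) | bus: BusRdX
[19] P3: load  L5 | P0:S(49), P1:I, P2:S(49), P3:S(49) | bus: BusRd
[20] P0: store L3 := 96 | P0:M(96), P1:I, P2:I, P3:I | bus: none
[21] P3: store L5 := 37 | P0:I, P1:I, P2:I, P3:M(37) | bus: BusUpgr
[22] P3: store L5 := 94 | P0:I, P1:I, P2:I, P3:M(94) | bus: none
[23] P1: load  L5 | P0:I, P1:S(94), P2:I, P3:S(94) | bus: BusRd,Flush
[24] P1: load  L5 | P0:I, P1:S(94), P2:I, P3:S(94) | bus: none
[25] P0: load  L5 | P0:S(94), P1:S(94), P2:I, P3:S(94) | bus: BusRd
[26] P0: load  L5 | P0:S(94), P1:S(94), P2:I, P3:S(94) | bus: none

memory[L0] = 70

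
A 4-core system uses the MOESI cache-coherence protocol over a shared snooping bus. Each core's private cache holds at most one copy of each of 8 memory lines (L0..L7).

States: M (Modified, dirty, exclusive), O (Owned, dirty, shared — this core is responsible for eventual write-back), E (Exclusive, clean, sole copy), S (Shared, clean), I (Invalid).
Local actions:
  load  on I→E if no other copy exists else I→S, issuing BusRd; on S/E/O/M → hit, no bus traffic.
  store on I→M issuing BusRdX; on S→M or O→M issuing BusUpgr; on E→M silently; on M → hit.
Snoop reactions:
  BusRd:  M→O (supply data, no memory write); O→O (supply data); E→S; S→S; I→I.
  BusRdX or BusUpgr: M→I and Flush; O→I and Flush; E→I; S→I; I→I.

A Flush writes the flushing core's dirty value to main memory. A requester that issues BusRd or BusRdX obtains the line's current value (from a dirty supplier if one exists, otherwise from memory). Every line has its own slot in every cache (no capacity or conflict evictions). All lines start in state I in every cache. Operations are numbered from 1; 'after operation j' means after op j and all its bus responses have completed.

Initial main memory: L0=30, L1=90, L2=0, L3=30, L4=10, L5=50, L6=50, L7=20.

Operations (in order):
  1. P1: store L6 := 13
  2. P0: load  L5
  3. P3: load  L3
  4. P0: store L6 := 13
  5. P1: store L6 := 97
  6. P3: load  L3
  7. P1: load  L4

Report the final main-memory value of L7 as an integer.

  op1 P1: store L6 := 13 → I/M/I/I on L6; bus BusRdX; mem=50
  op2 P0: load  L5 → E/I/I/I on L5; bus BusRd; mem=50
  op3 P3: load  L3 → I/I/I/E on L3; bus BusRd; mem=30
  op4 P0: store L6 := 13 → M/I/I/I on L6; bus BusRdX Flush; mem=13
  op5 P1: store L6 := 97 → I/M/I/I on L6; bus BusRdX Flush; mem=13
  op6 P3: load  L3 → I/I/I/E on L3; bus (none); mem=30
  op7 P1: load  L4 → I/E/I/I on L4; bus BusRd; mem=10

memory[L7] = 20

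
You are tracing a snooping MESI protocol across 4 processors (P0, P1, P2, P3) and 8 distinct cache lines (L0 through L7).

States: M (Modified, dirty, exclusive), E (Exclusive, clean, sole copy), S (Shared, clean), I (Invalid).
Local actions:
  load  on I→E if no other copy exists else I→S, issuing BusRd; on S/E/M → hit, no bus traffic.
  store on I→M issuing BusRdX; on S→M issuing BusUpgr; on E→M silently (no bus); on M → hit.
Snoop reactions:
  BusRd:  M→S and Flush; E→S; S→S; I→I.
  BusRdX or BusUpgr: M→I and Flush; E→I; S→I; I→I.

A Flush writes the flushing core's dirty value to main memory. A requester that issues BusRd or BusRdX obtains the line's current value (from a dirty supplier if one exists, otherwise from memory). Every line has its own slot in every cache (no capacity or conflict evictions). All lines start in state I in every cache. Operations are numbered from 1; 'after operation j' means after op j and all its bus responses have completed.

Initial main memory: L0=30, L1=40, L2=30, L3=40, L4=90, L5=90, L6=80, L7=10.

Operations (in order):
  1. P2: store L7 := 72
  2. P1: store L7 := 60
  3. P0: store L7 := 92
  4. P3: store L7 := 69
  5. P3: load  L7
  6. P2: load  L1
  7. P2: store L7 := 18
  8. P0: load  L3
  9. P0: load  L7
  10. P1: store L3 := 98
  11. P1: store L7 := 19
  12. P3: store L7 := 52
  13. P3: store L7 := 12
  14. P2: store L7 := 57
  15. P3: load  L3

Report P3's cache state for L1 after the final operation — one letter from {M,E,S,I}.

1. P2: store L7 := 72  bus=[BusRdX]  L7: P0=I P1=I P2=M P3=I  mem[L7]=10
2. P1: store L7 := 60  bus=[BusRdX,Flush]  L7: P0=I P1=M P2=I P3=I  mem[L7]=72
3. P0: store L7 := 92  bus=[BusRdX,Flush]  L7: P0=M P1=I P2=I P3=I  mem[L7]=60
4. P3: store L7 := 69  bus=[BusRdX,Flush]  L7: P0=I P1=I P2=I P3=M  mem[L7]=92
5. P3: load  L7  bus=[-]  L7: P0=I P1=I P2=I P3=M  mem[L7]=92
6. P2: load  L1  bus=[BusRd]  L1: P0=I P1=I P2=E P3=I  mem[L1]=40
7. P2: store L7 := 18  bus=[BusRdX,Flush]  L7: P0=I P1=I P2=M P3=I  mem[L7]=69
8. P0: load  L3  bus=[BusRd]  L3: P0=E P1=I P2=I P3=I  mem[L3]=40
9. P0: load  L7  bus=[BusRd,Flush]  L7: P0=S P1=I P2=S P3=I  mem[L7]=18
10. P1: store L3 := 98  bus=[BusRdX]  L3: P0=I P1=M P2=I P3=I  mem[L3]=40
11. P1: store L7 := 19  bus=[BusRdX]  L7: P0=I P1=M P2=I P3=I  mem[L7]=18
12. P3: store L7 := 52  bus=[BusRdX,Flush]  L7: P0=I P1=I P2=I P3=M  mem[L7]=19
13. P3: store L7 := 12  bus=[-]  L7: P0=I P1=I P2=I P3=M  mem[L7]=19
14. P2: store L7 := 57  bus=[BusRdX,Flush]  L7: P0=I P1=I P2=M P3=I  mem[L7]=12
15. P3: load  L3  bus=[BusRd,Flush]  L3: P0=I P1=S P2=I P3=S  mem[L3]=98

state = I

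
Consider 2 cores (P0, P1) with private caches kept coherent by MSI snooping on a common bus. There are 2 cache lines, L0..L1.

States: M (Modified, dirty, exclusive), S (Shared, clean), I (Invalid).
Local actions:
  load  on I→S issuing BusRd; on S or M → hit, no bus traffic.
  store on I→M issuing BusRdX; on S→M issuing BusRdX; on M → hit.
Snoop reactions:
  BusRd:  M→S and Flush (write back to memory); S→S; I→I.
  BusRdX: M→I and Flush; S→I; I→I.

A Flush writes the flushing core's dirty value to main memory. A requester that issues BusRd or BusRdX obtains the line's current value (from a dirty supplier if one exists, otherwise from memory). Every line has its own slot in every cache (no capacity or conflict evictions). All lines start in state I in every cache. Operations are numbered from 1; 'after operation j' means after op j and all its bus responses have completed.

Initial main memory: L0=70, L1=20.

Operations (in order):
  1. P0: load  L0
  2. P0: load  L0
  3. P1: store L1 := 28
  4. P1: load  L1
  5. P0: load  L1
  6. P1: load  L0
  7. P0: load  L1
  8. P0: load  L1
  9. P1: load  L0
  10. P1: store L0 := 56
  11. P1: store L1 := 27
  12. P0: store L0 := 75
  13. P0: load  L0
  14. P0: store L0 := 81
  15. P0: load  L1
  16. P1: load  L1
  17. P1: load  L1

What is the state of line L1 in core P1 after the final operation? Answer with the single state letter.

state = S

  op1 P0: load  L0 → S/I on L0; bus BusRd; mem=70
  op2 P0: load  L0 → S/I on L0; bus (none); mem=70
  op3 P1: store L1 := 28 → I/M on L1; bus BusRdX; mem=20
  op4 P1: load  L1 → I/M on L1; bus (none); mem=20
  op5 P0: load  L1 → S/S on L1; bus BusRd Flush; mem=28
  op6 P1: load  L0 → S/S on L0; bus BusRd; mem=70
  op7 P0: load  L1 → S/S on L1; bus (none); mem=28
  op8 P0: load  L1 → S/S on L1; bus (none); mem=28
  op9 P1: load  L0 → S/S on L0; bus (none); mem=70
  op10 P1: store L0 := 56 → I/M on L0; bus BusRdX; mem=70
  op11 P1: store L1 := 27 → I/M on L1; bus BusRdX; mem=28
  op12 P0: store L0 := 75 → M/I on L0; bus BusRdX Flush; mem=56
  op13 P0: load  L0 → M/I on L0; bus (none); mem=56
  op14 P0: store L0 := 81 → M/I on L0; bus (none); mem=56
  op15 P0: load  L1 → S/S on L1; bus BusRd Flush; mem=27
  op16 P1: load  L1 → S/S on L1; bus (none); mem=27
  op17 P1: load  L1 → S/S on L1; bus (none); mem=27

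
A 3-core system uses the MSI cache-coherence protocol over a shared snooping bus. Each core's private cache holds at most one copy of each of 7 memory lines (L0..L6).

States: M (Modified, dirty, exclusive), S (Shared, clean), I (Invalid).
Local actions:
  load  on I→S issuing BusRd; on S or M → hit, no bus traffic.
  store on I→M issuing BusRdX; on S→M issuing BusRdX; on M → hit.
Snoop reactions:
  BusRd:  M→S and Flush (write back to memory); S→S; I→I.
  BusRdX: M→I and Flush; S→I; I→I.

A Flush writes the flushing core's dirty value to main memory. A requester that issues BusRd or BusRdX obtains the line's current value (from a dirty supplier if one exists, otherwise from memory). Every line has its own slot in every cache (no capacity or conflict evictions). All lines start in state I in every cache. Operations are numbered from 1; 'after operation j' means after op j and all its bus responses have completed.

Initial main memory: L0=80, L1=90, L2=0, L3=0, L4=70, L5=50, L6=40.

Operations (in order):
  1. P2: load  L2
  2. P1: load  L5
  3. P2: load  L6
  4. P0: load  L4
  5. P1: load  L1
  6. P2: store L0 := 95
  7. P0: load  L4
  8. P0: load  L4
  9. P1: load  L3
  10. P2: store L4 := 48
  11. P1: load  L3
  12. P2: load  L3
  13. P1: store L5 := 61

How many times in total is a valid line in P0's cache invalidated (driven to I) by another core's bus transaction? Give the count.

  op1 P2: load  L2 → I/I/S on L2; bus BusRd; mem=0
  op2 P1: load  L5 → I/S/I on L5; bus BusRd; mem=50
  op3 P2: load  L6 → I/I/S on L6; bus BusRd; mem=40
  op4 P0: load  L4 → S/I/I on L4; bus BusRd; mem=70
  op5 P1: load  L1 → I/S/I on L1; bus BusRd; mem=90
  op6 P2: store L0 := 95 → I/I/M on L0; bus BusRdX; mem=80
  op7 P0: load  L4 → S/I/I on L4; bus (none); mem=70
  op8 P0: load  L4 → S/I/I on L4; bus (none); mem=70
  op9 P1: load  L3 → I/S/I on L3; bus BusRd; mem=0
  op10 P2: store L4 := 48 → I/I/M on L4; bus BusRdX; mem=70
  op11 P1: load  L3 → I/S/I on L3; bus (none); mem=0
  op12 P2: load  L3 → I/S/S on L3; bus BusRd; mem=0
  op13 P1: store L5 := 61 → I/M/I on L5; bus BusRdX; mem=50

invalidations = 1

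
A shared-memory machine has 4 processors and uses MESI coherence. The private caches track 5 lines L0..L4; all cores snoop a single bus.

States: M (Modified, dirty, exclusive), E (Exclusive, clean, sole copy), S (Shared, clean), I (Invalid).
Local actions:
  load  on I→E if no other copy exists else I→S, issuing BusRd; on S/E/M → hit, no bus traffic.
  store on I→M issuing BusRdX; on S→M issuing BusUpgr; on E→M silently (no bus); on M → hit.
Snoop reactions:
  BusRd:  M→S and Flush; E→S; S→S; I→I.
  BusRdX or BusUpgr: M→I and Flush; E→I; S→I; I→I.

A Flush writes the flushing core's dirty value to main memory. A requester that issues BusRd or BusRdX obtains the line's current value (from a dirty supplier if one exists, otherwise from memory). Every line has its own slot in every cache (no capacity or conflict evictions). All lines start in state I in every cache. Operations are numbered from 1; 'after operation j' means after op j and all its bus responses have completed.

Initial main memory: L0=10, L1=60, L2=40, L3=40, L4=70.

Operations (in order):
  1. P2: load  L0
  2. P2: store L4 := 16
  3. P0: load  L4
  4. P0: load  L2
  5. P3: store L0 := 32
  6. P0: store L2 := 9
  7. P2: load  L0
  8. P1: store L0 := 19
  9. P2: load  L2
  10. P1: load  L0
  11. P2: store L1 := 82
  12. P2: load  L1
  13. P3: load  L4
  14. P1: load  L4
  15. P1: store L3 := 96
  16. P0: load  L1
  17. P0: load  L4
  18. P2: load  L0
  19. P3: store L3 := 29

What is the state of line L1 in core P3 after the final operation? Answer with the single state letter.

state = I

[1] P2: load  L0 | P0:I, P1:I, P2:E(10), P3:I | bus: BusRd
[2] P2: store L4 := 16 | P0:I, P1:I, P2:M(16), P3:I | bus: BusRdX
[3] P0: load  L4 | P0:S(16), P1:I, P2:S(16), P3:I | bus: BusRd,Flush
[4] P0: load  L2 | P0:E(40), P1:I, P2:I, P3:I | bus: BusRd
[5] P3: store L0 := 32 | P0:I, P1:I, P2:I, P3:M(32) | bus: BusRdX
[6] P0: store L2 := 9 | P0:M(9), P1:I, P2:I, P3:I | bus: none
[7] P2: load  L0 | P0:I, P1:I, P2:S(32), P3:S(32) | bus: BusRd,Flush
[8] P1: store L0 := 19 | P0:I, P1:M(19), P2:I, P3:I | bus: BusRdX
[9] P2: load  L2 | P0:S(9), P1:I, P2:S(9), P3:I | bus: BusRd,Flush
[10] P1: load  L0 | P0:I, P1:M(19), P2:I, P3:I | bus: none
[11] P2: store L1 := 82 | P0:I, P1:I, P2:M(82), P3:I | bus: BusRdX
[12] P2: load  L1 | P0:I, P1:I, P2:M(82), P3:I | bus: none
[13] P3: load  L4 | P0:S(16), P1:I, P2:S(16), P3:S(16) | bus: BusRd
[14] P1: load  L4 | P0:S(16), P1:S(16), P2:S(16), P3:S(16) | bus: BusRd
[15] P1: store L3 := 96 | P0:I, P1:M(96), P2:I, P3:I | bus: BusRdX
[16] P0: load  L1 | P0:S(82), P1:I, P2:S(82), P3:I | bus: BusRd,Flush
[17] P0: load  L4 | P0:S(16), P1:S(16), P2:S(16), P3:S(16) | bus: none
[18] P2: load  L0 | P0:I, P1:S(19), P2:S(19), P3:I | bus: BusRd,Flush
[19] P3: store L3 := 29 | P0:I, P1:I, P2:I, P3:M(29) | bus: BusRdX,Flush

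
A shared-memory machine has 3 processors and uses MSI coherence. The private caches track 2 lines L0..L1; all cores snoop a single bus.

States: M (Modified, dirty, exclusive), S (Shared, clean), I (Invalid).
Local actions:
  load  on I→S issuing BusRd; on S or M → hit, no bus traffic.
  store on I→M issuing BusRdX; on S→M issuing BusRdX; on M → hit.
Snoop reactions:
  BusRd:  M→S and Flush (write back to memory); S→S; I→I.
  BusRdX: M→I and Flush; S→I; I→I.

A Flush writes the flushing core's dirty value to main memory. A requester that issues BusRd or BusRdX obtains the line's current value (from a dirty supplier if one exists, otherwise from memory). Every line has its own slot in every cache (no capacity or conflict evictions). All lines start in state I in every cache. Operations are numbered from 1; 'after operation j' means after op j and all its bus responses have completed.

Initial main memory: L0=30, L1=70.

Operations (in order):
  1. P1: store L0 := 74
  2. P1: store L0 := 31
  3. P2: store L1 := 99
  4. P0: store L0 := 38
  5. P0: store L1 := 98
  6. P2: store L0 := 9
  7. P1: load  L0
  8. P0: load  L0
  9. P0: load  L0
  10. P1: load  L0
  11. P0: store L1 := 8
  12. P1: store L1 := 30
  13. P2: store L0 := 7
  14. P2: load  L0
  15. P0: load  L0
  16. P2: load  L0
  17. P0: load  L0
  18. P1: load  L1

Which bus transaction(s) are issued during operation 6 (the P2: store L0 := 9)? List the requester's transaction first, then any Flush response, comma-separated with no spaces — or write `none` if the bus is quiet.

[1] P1: store L0 := 74 | P0:I, P1:M(74), P2:I | bus: BusRdX
[2] P1: store L0 := 31 | P0:I, P1:M(31), P2:I | bus: none
[3] P2: store L1 := 99 | P0:I, P1:I, P2:M(99) | bus: BusRdX
[4] P0: store L0 := 38 | P0:M(38), P1:I, P2:I | bus: BusRdX,Flush
[5] P0: store L1 := 98 | P0:M(98), P1:I, P2:I | bus: BusRdX,Flush
[6] P2: store L0 := 9 | P0:I, P1:I, P2:M(9) | bus: BusRdX,Flush
[7] P1: load  L0 | P0:I, P1:S(9), P2:S(9) | bus: BusRd,Flush
[8] P0: load  L0 | P0:S(9), P1:S(9), P2:S(9) | bus: BusRd
[9] P0: load  L0 | P0:S(9), P1:S(9), P2:S(9) | bus: none
[10] P1: load  L0 | P0:S(9), P1:S(9), P2:S(9) | bus: none
[11] P0: store L1 := 8 | P0:M(8), P1:I, P2:I | bus: none
[12] P1: store L1 := 30 | P0:I, P1:M(30), P2:I | bus: BusRdX,Flush
[13] P2: store L0 := 7 | P0:I, P1:I, P2:M(7) | bus: BusRdX
[14] P2: load  L0 | P0:I, P1:I, P2:M(7) | bus: none
[15] P0: load  L0 | P0:S(7), P1:I, P2:S(7) | bus: BusRd,Flush
[16] P2: load  L0 | P0:S(7), P1:I, P2:S(7) | bus: none
[17] P0: load  L0 | P0:S(7), P1:I, P2:S(7) | bus: none
[18] P1: load  L1 | P0:I, P1:M(30), P2:I | bus: none

bus = BusRdX,Flush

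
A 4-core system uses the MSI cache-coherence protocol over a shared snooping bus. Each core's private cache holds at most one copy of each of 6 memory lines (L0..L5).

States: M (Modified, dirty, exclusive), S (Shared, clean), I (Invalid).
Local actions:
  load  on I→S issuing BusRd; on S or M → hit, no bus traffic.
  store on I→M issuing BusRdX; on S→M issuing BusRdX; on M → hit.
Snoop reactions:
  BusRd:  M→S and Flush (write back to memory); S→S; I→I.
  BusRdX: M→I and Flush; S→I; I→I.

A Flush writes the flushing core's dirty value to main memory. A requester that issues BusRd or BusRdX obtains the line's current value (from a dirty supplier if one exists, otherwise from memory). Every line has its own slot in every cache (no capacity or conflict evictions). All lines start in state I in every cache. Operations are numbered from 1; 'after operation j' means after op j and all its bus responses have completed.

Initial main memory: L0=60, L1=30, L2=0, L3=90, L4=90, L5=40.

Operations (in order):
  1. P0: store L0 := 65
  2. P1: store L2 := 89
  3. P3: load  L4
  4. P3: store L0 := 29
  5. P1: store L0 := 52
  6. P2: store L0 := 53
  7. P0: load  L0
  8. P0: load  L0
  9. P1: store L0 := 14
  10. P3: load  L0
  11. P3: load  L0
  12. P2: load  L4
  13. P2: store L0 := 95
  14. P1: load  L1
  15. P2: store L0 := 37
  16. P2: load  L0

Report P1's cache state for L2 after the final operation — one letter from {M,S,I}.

state = M

step 1: P0: store L0 := 65  ⟶  MIII  (L0)  txn=BusRdX  M[L0]=60
step 2: P1: store L2 := 89  ⟶  IMII  (L2)  txn=BusRdX  M[L2]=0
step 3: P3: load  L4  ⟶  IIIS  (L4)  txn=BusRd  M[L4]=90
step 4: P3: store L0 := 29  ⟶  IIIM  (L0)  txn=BusRdX+Flush  M[L0]=65
step 5: P1: store L0 := 52  ⟶  IMII  (L0)  txn=BusRdX+Flush  M[L0]=29
step 6: P2: store L0 := 53  ⟶  IIMI  (L0)  txn=BusRdX+Flush  M[L0]=52
step 7: P0: load  L0  ⟶  SISI  (L0)  txn=BusRd+Flush  M[L0]=53
step 8: P0: load  L0  ⟶  SISI  (L0)  txn=∅  M[L0]=53
step 9: P1: store L0 := 14  ⟶  IMII  (L0)  txn=BusRdX  M[L0]=53
step 10: P3: load  L0  ⟶  ISIS  (L0)  txn=BusRd+Flush  M[L0]=14
step 11: P3: load  L0  ⟶  ISIS  (L0)  txn=∅  M[L0]=14
step 12: P2: load  L4  ⟶  IISS  (L4)  txn=BusRd  M[L4]=90
step 13: P2: store L0 := 95  ⟶  IIMI  (L0)  txn=BusRdX  M[L0]=14
step 14: P1: load  L1  ⟶  ISII  (L1)  txn=BusRd  M[L1]=30
step 15: P2: store L0 := 37  ⟶  IIMI  (L0)  txn=∅  M[L0]=14
step 16: P2: load  L0  ⟶  IIMI  (L0)  txn=∅  M[L0]=14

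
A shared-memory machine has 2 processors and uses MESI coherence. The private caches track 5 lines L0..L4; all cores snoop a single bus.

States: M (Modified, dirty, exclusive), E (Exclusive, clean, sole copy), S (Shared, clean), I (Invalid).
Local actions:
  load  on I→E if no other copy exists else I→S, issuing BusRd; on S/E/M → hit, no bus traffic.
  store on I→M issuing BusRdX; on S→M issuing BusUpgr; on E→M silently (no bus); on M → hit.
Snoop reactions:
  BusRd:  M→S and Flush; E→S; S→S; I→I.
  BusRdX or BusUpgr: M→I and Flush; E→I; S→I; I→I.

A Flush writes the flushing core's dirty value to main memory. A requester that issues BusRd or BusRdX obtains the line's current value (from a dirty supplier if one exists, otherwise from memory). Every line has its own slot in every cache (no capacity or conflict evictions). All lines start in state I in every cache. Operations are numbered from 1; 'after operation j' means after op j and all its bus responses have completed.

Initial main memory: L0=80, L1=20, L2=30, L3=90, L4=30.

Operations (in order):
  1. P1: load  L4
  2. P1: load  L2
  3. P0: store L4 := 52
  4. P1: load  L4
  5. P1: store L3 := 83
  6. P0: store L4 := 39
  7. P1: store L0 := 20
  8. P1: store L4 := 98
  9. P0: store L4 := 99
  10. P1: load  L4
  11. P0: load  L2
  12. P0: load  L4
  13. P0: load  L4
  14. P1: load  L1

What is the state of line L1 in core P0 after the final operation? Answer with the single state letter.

state = I

1. P1: load  L4  bus=[BusRd]  L4: P0=I P1=E  mem[L4]=30
2. P1: load  L2  bus=[BusRd]  L2: P0=I P1=E  mem[L2]=30
3. P0: store L4 := 52  bus=[BusRdX]  L4: P0=M P1=I  mem[L4]=30
4. P1: load  L4  bus=[BusRd,Flush]  L4: P0=S P1=S  mem[L4]=52
5. P1: store L3 := 83  bus=[BusRdX]  L3: P0=I P1=M  mem[L3]=90
6. P0: store L4 := 39  bus=[BusUpgr]  L4: P0=M P1=I  mem[L4]=52
7. P1: store L0 := 20  bus=[BusRdX]  L0: P0=I P1=M  mem[L0]=80
8. P1: store L4 := 98  bus=[BusRdX,Flush]  L4: P0=I P1=M  mem[L4]=39
9. P0: store L4 := 99  bus=[BusRdX,Flush]  L4: P0=M P1=I  mem[L4]=98
10. P1: load  L4  bus=[BusRd,Flush]  L4: P0=S P1=S  mem[L4]=99
11. P0: load  L2  bus=[BusRd]  L2: P0=S P1=S  mem[L2]=30
12. P0: load  L4  bus=[-]  L4: P0=S P1=S  mem[L4]=99
13. P0: load  L4  bus=[-]  L4: P0=S P1=S  mem[L4]=99
14. P1: load  L1  bus=[BusRd]  L1: P0=I P1=E  mem[L1]=20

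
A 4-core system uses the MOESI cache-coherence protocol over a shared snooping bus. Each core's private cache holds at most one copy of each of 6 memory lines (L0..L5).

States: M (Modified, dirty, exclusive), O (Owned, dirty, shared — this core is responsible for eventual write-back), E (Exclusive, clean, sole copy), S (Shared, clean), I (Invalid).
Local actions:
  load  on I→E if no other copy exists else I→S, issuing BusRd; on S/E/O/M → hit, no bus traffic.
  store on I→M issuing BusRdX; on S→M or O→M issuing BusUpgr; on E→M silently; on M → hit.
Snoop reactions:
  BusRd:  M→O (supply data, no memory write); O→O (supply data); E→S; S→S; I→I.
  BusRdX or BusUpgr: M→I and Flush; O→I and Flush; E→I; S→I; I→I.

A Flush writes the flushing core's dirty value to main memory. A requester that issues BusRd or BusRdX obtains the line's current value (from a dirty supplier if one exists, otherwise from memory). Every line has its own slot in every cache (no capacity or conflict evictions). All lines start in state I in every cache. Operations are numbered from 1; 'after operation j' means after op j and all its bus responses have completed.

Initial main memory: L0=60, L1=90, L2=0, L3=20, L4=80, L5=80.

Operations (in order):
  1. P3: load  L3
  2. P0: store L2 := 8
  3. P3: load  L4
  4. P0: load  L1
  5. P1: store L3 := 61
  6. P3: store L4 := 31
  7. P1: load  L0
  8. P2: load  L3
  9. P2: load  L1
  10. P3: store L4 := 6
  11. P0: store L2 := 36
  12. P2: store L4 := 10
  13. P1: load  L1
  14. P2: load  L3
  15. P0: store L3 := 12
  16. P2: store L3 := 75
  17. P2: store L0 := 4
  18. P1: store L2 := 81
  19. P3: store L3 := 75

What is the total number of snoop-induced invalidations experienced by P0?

1. P3: load  L3  bus=[BusRd]  L3: P0=I P1=I P2=I P3=E  mem[L3]=20
2. P0: store L2 := 8  bus=[BusRdX]  L2: P0=M P1=I P2=I P3=I  mem[L2]=0
3. P3: load  L4  bus=[BusRd]  L4: P0=I P1=I P2=I P3=E  mem[L4]=80
4. P0: load  L1  bus=[BusRd]  L1: P0=E P1=I P2=I P3=I  mem[L1]=90
5. P1: store L3 := 61  bus=[BusRdX]  L3: P0=I P1=M P2=I P3=I  mem[L3]=20
6. P3: store L4 := 31  bus=[-]  L4: P0=I P1=I P2=I P3=M  mem[L4]=80
7. P1: load  L0  bus=[BusRd]  L0: P0=I P1=E P2=I P3=I  mem[L0]=60
8. P2: load  L3  bus=[BusRd]  L3: P0=I P1=O P2=S P3=I  mem[L3]=20
9. P2: load  L1  bus=[BusRd]  L1: P0=S P1=I P2=S P3=I  mem[L1]=90
10. P3: store L4 := 6  bus=[-]  L4: P0=I P1=I P2=I P3=M  mem[L4]=80
11. P0: store L2 := 36  bus=[-]  L2: P0=M P1=I P2=I P3=I  mem[L2]=0
12. P2: store L4 := 10  bus=[BusRdX,Flush]  L4: P0=I P1=I P2=M P3=I  mem[L4]=6
13. P1: load  L1  bus=[BusRd]  L1: P0=S P1=S P2=S P3=I  mem[L1]=90
14. P2: load  L3  bus=[-]  L3: P0=I P1=O P2=S P3=I  mem[L3]=20
15. P0: store L3 := 12  bus=[BusRdX,Flush]  L3: P0=M P1=I P2=I P3=I  mem[L3]=61
16. P2: store L3 := 75  bus=[BusRdX,Flush]  L3: P0=I P1=I P2=M P3=I  mem[L3]=12
17. P2: store L0 := 4  bus=[BusRdX]  L0: P0=I P1=I P2=M P3=I  mem[L0]=60
18. P1: store L2 := 81  bus=[BusRdX,Flush]  L2: P0=I P1=M P2=I P3=I  mem[L2]=36
19. P3: store L3 := 75  bus=[BusRdX,Flush]  L3: P0=I P1=I P2=I P3=M  mem[L3]=75

invalidations = 2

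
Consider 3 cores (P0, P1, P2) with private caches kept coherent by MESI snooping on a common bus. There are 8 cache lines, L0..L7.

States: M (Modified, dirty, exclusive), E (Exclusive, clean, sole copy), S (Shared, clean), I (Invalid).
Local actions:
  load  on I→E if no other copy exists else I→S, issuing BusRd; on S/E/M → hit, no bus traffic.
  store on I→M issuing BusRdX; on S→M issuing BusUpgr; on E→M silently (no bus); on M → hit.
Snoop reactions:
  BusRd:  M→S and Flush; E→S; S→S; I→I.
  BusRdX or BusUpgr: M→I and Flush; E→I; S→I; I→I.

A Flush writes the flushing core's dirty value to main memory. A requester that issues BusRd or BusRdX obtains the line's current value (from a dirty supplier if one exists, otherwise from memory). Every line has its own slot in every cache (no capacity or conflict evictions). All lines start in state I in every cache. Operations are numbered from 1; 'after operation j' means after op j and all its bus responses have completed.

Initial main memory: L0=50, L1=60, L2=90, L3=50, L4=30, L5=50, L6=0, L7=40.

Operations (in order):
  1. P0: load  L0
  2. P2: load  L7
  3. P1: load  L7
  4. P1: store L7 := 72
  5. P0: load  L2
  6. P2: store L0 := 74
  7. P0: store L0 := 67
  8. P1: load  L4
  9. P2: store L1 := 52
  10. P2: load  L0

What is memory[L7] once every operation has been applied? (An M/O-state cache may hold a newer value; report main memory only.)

step 1: P0: load  L0  ⟶  EII  (L0)  txn=BusRd  M[L0]=50
step 2: P2: load  L7  ⟶  IIE  (L7)  txn=BusRd  M[L7]=40
step 3: P1: load  L7  ⟶  ISS  (L7)  txn=BusRd  M[L7]=40
step 4: P1: store L7 := 72  ⟶  IMI  (L7)  txn=BusUpgr  M[L7]=40
step 5: P0: load  L2  ⟶  EII  (L2)  txn=BusRd  M[L2]=90
step 6: P2: store L0 := 74  ⟶  IIM  (L0)  txn=BusRdX  M[L0]=50
step 7: P0: store L0 := 67  ⟶  MII  (L0)  txn=BusRdX+Flush  M[L0]=74
step 8: P1: load  L4  ⟶  IEI  (L4)  txn=BusRd  M[L4]=30
step 9: P2: store L1 := 52  ⟶  IIM  (L1)  txn=BusRdX  M[L1]=60
step 10: P2: load  L0  ⟶  SIS  (L0)  txn=BusRd+Flush  M[L0]=67

memory[L7] = 40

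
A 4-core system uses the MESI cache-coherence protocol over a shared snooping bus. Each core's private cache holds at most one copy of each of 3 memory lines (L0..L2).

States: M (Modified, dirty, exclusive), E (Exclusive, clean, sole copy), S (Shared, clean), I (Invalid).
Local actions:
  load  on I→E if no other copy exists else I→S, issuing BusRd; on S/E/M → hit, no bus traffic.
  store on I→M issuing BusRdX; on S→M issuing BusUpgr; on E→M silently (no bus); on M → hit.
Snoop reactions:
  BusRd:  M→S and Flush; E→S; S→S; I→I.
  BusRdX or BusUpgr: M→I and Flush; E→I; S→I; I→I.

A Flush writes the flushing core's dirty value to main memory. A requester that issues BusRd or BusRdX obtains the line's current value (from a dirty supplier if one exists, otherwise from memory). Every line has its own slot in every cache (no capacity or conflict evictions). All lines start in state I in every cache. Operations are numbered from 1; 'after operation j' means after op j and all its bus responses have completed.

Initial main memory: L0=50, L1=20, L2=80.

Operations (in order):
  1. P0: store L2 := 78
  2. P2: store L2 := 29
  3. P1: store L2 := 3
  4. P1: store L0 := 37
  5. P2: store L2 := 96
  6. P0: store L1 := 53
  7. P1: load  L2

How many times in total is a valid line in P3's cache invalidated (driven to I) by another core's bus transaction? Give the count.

invalidations = 0

1. P0: store L2 := 78  bus=[BusRdX]  L2: P0=M P1=I P2=I P3=I  mem[L2]=80
2. P2: store L2 := 29  bus=[BusRdX,Flush]  L2: P0=I P1=I P2=M P3=I  mem[L2]=78
3. P1: store L2 := 3  bus=[BusRdX,Flush]  L2: P0=I P1=M P2=I P3=I  mem[L2]=29
4. P1: store L0 := 37  bus=[BusRdX]  L0: P0=I P1=M P2=I P3=I  mem[L0]=50
5. P2: store L2 := 96  bus=[BusRdX,Flush]  L2: P0=I P1=I P2=M P3=I  mem[L2]=3
6. P0: store L1 := 53  bus=[BusRdX]  L1: P0=M P1=I P2=I P3=I  mem[L1]=20
7. P1: load  L2  bus=[BusRd,Flush]  L2: P0=I P1=S P2=S P3=I  mem[L2]=96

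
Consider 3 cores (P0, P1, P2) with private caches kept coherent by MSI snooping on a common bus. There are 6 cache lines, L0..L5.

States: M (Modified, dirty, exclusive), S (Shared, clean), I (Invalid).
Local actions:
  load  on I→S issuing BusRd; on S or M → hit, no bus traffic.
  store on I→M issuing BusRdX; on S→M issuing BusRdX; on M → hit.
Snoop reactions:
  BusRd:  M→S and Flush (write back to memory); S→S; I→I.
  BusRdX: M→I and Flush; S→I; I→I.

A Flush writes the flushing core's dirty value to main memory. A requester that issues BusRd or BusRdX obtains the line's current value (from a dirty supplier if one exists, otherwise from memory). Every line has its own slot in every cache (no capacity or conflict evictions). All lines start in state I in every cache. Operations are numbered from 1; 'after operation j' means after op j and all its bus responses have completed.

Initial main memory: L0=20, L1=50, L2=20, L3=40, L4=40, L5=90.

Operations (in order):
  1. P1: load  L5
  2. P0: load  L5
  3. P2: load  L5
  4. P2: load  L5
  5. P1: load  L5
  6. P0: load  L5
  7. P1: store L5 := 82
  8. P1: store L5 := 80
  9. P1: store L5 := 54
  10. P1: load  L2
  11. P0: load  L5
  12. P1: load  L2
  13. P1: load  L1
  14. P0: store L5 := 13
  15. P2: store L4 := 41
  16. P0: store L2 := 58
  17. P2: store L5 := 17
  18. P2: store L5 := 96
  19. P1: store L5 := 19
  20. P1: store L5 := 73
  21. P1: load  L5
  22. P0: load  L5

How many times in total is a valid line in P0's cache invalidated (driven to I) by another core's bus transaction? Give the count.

step 1: P1: load  L5  ⟶  ISI  (L5)  txn=BusRd  M[L5]=90
step 2: P0: load  L5  ⟶  SSI  (L5)  txn=BusRd  M[L5]=90
step 3: P2: load  L5  ⟶  SSS  (L5)  txn=BusRd  M[L5]=90
step 4: P2: load  L5  ⟶  SSS  (L5)  txn=∅  M[L5]=90
step 5: P1: load  L5  ⟶  SSS  (L5)  txn=∅  M[L5]=90
step 6: P0: load  L5  ⟶  SSS  (L5)  txn=∅  M[L5]=90
step 7: P1: store L5 := 82  ⟶  IMI  (L5)  txn=BusRdX  M[L5]=90
step 8: P1: store L5 := 80  ⟶  IMI  (L5)  txn=∅  M[L5]=90
step 9: P1: store L5 := 54  ⟶  IMI  (L5)  txn=∅  M[L5]=90
step 10: P1: load  L2  ⟶  ISI  (L2)  txn=BusRd  M[L2]=20
step 11: P0: load  L5  ⟶  SSI  (L5)  txn=BusRd+Flush  M[L5]=54
step 12: P1: load  L2  ⟶  ISI  (L2)  txn=∅  M[L2]=20
step 13: P1: load  L1  ⟶  ISI  (L1)  txn=BusRd  M[L1]=50
step 14: P0: store L5 := 13  ⟶  MII  (L5)  txn=BusRdX  M[L5]=54
step 15: P2: store L4 := 41  ⟶  IIM  (L4)  txn=BusRdX  M[L4]=40
step 16: P0: store L2 := 58  ⟶  MII  (L2)  txn=BusRdX  M[L2]=20
step 17: P2: store L5 := 17  ⟶  IIM  (L5)  txn=BusRdX+Flush  M[L5]=13
step 18: P2: store L5 := 96  ⟶  IIM  (L5)  txn=∅  M[L5]=13
step 19: P1: store L5 := 19  ⟶  IMI  (L5)  txn=BusRdX+Flush  M[L5]=96
step 20: P1: store L5 := 73  ⟶  IMI  (L5)  txn=∅  M[L5]=96
step 21: P1: load  L5  ⟶  IMI  (L5)  txn=∅  M[L5]=96
step 22: P0: load  L5  ⟶  SSI  (L5)  txn=BusRd+Flush  M[L5]=73

invalidations = 2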